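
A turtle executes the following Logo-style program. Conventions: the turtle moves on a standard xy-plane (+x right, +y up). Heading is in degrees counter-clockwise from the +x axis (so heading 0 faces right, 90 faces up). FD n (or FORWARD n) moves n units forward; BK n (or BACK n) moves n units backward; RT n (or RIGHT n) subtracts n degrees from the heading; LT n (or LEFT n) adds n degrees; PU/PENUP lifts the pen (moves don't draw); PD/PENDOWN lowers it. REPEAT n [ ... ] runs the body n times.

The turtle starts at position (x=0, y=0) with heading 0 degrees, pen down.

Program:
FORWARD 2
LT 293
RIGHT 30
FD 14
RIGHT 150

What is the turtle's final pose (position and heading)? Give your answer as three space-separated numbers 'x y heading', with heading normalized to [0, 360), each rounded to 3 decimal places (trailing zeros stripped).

Answer: 0.294 -13.896 113

Derivation:
Executing turtle program step by step:
Start: pos=(0,0), heading=0, pen down
FD 2: (0,0) -> (2,0) [heading=0, draw]
LT 293: heading 0 -> 293
RT 30: heading 293 -> 263
FD 14: (2,0) -> (0.294,-13.896) [heading=263, draw]
RT 150: heading 263 -> 113
Final: pos=(0.294,-13.896), heading=113, 2 segment(s) drawn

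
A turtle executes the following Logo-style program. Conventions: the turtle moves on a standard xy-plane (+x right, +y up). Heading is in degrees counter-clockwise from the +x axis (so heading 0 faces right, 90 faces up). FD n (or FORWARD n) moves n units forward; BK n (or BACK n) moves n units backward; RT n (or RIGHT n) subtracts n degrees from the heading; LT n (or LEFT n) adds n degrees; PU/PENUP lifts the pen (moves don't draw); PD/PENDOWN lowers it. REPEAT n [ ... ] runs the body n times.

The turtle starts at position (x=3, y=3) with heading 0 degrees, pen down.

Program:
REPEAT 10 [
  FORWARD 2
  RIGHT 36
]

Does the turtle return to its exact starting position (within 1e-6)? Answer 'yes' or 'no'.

Answer: yes

Derivation:
Executing turtle program step by step:
Start: pos=(3,3), heading=0, pen down
REPEAT 10 [
  -- iteration 1/10 --
  FD 2: (3,3) -> (5,3) [heading=0, draw]
  RT 36: heading 0 -> 324
  -- iteration 2/10 --
  FD 2: (5,3) -> (6.618,1.824) [heading=324, draw]
  RT 36: heading 324 -> 288
  -- iteration 3/10 --
  FD 2: (6.618,1.824) -> (7.236,-0.078) [heading=288, draw]
  RT 36: heading 288 -> 252
  -- iteration 4/10 --
  FD 2: (7.236,-0.078) -> (6.618,-1.98) [heading=252, draw]
  RT 36: heading 252 -> 216
  -- iteration 5/10 --
  FD 2: (6.618,-1.98) -> (5,-3.155) [heading=216, draw]
  RT 36: heading 216 -> 180
  -- iteration 6/10 --
  FD 2: (5,-3.155) -> (3,-3.155) [heading=180, draw]
  RT 36: heading 180 -> 144
  -- iteration 7/10 --
  FD 2: (3,-3.155) -> (1.382,-1.98) [heading=144, draw]
  RT 36: heading 144 -> 108
  -- iteration 8/10 --
  FD 2: (1.382,-1.98) -> (0.764,-0.078) [heading=108, draw]
  RT 36: heading 108 -> 72
  -- iteration 9/10 --
  FD 2: (0.764,-0.078) -> (1.382,1.824) [heading=72, draw]
  RT 36: heading 72 -> 36
  -- iteration 10/10 --
  FD 2: (1.382,1.824) -> (3,3) [heading=36, draw]
  RT 36: heading 36 -> 0
]
Final: pos=(3,3), heading=0, 10 segment(s) drawn

Start position: (3, 3)
Final position: (3, 3)
Distance = 0; < 1e-6 -> CLOSED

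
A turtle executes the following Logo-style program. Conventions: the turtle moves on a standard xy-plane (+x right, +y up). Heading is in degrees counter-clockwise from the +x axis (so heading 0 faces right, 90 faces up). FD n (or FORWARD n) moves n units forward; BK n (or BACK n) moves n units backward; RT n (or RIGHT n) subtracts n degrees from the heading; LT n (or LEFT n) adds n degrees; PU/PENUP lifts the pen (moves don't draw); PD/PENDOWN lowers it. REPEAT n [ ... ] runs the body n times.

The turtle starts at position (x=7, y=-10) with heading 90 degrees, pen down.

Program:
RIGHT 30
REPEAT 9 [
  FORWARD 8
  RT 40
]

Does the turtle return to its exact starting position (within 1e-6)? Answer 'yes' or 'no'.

Answer: yes

Derivation:
Executing turtle program step by step:
Start: pos=(7,-10), heading=90, pen down
RT 30: heading 90 -> 60
REPEAT 9 [
  -- iteration 1/9 --
  FD 8: (7,-10) -> (11,-3.072) [heading=60, draw]
  RT 40: heading 60 -> 20
  -- iteration 2/9 --
  FD 8: (11,-3.072) -> (18.518,-0.336) [heading=20, draw]
  RT 40: heading 20 -> 340
  -- iteration 3/9 --
  FD 8: (18.518,-0.336) -> (26.035,-3.072) [heading=340, draw]
  RT 40: heading 340 -> 300
  -- iteration 4/9 --
  FD 8: (26.035,-3.072) -> (30.035,-10) [heading=300, draw]
  RT 40: heading 300 -> 260
  -- iteration 5/9 --
  FD 8: (30.035,-10) -> (28.646,-17.878) [heading=260, draw]
  RT 40: heading 260 -> 220
  -- iteration 6/9 --
  FD 8: (28.646,-17.878) -> (22.518,-23.021) [heading=220, draw]
  RT 40: heading 220 -> 180
  -- iteration 7/9 --
  FD 8: (22.518,-23.021) -> (14.518,-23.021) [heading=180, draw]
  RT 40: heading 180 -> 140
  -- iteration 8/9 --
  FD 8: (14.518,-23.021) -> (8.389,-17.878) [heading=140, draw]
  RT 40: heading 140 -> 100
  -- iteration 9/9 --
  FD 8: (8.389,-17.878) -> (7,-10) [heading=100, draw]
  RT 40: heading 100 -> 60
]
Final: pos=(7,-10), heading=60, 9 segment(s) drawn

Start position: (7, -10)
Final position: (7, -10)
Distance = 0; < 1e-6 -> CLOSED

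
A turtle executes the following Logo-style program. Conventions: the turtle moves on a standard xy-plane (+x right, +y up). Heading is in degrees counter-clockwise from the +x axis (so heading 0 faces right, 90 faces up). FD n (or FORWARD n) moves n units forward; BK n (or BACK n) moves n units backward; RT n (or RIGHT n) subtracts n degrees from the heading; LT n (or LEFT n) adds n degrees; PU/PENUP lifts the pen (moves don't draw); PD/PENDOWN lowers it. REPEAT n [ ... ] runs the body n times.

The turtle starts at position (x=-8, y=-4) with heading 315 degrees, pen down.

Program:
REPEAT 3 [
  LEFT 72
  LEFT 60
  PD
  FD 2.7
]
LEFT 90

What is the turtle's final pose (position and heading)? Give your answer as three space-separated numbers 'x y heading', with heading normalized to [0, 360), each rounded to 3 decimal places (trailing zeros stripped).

Answer: -7.29 -3.425 81

Derivation:
Executing turtle program step by step:
Start: pos=(-8,-4), heading=315, pen down
REPEAT 3 [
  -- iteration 1/3 --
  LT 72: heading 315 -> 27
  LT 60: heading 27 -> 87
  PD: pen down
  FD 2.7: (-8,-4) -> (-7.859,-1.304) [heading=87, draw]
  -- iteration 2/3 --
  LT 72: heading 87 -> 159
  LT 60: heading 159 -> 219
  PD: pen down
  FD 2.7: (-7.859,-1.304) -> (-9.957,-3.003) [heading=219, draw]
  -- iteration 3/3 --
  LT 72: heading 219 -> 291
  LT 60: heading 291 -> 351
  PD: pen down
  FD 2.7: (-9.957,-3.003) -> (-7.29,-3.425) [heading=351, draw]
]
LT 90: heading 351 -> 81
Final: pos=(-7.29,-3.425), heading=81, 3 segment(s) drawn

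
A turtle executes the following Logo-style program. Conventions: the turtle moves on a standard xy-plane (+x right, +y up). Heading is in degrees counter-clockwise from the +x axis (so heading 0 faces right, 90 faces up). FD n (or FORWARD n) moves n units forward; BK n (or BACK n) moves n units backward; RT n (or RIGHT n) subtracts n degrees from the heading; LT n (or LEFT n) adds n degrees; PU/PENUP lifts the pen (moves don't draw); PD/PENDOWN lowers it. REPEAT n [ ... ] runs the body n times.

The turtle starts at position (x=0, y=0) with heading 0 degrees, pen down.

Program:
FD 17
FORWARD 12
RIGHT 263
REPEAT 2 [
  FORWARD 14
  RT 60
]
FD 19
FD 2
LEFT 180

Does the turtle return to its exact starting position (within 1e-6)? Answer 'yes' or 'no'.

Answer: no

Derivation:
Executing turtle program step by step:
Start: pos=(0,0), heading=0, pen down
FD 17: (0,0) -> (17,0) [heading=0, draw]
FD 12: (17,0) -> (29,0) [heading=0, draw]
RT 263: heading 0 -> 97
REPEAT 2 [
  -- iteration 1/2 --
  FD 14: (29,0) -> (27.294,13.896) [heading=97, draw]
  RT 60: heading 97 -> 37
  -- iteration 2/2 --
  FD 14: (27.294,13.896) -> (38.475,22.321) [heading=37, draw]
  RT 60: heading 37 -> 337
]
FD 19: (38.475,22.321) -> (55.964,14.897) [heading=337, draw]
FD 2: (55.964,14.897) -> (57.805,14.116) [heading=337, draw]
LT 180: heading 337 -> 157
Final: pos=(57.805,14.116), heading=157, 6 segment(s) drawn

Start position: (0, 0)
Final position: (57.805, 14.116)
Distance = 59.504; >= 1e-6 -> NOT closed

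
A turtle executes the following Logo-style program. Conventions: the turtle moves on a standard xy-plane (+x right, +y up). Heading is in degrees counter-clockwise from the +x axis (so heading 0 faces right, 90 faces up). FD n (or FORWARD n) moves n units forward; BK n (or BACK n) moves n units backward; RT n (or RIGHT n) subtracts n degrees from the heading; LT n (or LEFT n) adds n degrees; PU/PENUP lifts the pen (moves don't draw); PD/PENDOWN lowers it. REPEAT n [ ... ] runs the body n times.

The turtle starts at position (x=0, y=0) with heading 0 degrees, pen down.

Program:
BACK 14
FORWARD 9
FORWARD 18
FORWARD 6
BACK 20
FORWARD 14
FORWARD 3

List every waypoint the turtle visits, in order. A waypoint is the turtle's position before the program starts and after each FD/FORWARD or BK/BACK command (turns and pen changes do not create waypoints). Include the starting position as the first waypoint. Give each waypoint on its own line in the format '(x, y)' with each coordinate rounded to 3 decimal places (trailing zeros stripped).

Executing turtle program step by step:
Start: pos=(0,0), heading=0, pen down
BK 14: (0,0) -> (-14,0) [heading=0, draw]
FD 9: (-14,0) -> (-5,0) [heading=0, draw]
FD 18: (-5,0) -> (13,0) [heading=0, draw]
FD 6: (13,0) -> (19,0) [heading=0, draw]
BK 20: (19,0) -> (-1,0) [heading=0, draw]
FD 14: (-1,0) -> (13,0) [heading=0, draw]
FD 3: (13,0) -> (16,0) [heading=0, draw]
Final: pos=(16,0), heading=0, 7 segment(s) drawn
Waypoints (8 total):
(0, 0)
(-14, 0)
(-5, 0)
(13, 0)
(19, 0)
(-1, 0)
(13, 0)
(16, 0)

Answer: (0, 0)
(-14, 0)
(-5, 0)
(13, 0)
(19, 0)
(-1, 0)
(13, 0)
(16, 0)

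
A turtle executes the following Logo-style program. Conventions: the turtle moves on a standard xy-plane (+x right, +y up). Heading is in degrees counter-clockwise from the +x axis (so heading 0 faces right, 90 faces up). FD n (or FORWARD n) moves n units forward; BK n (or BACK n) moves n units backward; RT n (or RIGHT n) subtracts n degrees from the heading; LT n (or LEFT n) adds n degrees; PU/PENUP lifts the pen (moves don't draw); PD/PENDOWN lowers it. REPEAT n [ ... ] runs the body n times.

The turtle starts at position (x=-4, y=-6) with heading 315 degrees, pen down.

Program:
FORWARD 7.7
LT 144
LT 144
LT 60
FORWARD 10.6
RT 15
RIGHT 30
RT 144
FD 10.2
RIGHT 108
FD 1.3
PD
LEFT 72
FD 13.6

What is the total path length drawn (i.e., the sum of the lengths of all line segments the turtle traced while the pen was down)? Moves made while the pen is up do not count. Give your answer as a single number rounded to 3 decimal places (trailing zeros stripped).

Executing turtle program step by step:
Start: pos=(-4,-6), heading=315, pen down
FD 7.7: (-4,-6) -> (1.445,-11.445) [heading=315, draw]
LT 144: heading 315 -> 99
LT 144: heading 99 -> 243
LT 60: heading 243 -> 303
FD 10.6: (1.445,-11.445) -> (7.218,-20.335) [heading=303, draw]
RT 15: heading 303 -> 288
RT 30: heading 288 -> 258
RT 144: heading 258 -> 114
FD 10.2: (7.218,-20.335) -> (3.069,-11.016) [heading=114, draw]
RT 108: heading 114 -> 6
FD 1.3: (3.069,-11.016) -> (4.362,-10.881) [heading=6, draw]
PD: pen down
LT 72: heading 6 -> 78
FD 13.6: (4.362,-10.881) -> (7.19,2.422) [heading=78, draw]
Final: pos=(7.19,2.422), heading=78, 5 segment(s) drawn

Segment lengths:
  seg 1: (-4,-6) -> (1.445,-11.445), length = 7.7
  seg 2: (1.445,-11.445) -> (7.218,-20.335), length = 10.6
  seg 3: (7.218,-20.335) -> (3.069,-11.016), length = 10.2
  seg 4: (3.069,-11.016) -> (4.362,-10.881), length = 1.3
  seg 5: (4.362,-10.881) -> (7.19,2.422), length = 13.6
Total = 43.4

Answer: 43.4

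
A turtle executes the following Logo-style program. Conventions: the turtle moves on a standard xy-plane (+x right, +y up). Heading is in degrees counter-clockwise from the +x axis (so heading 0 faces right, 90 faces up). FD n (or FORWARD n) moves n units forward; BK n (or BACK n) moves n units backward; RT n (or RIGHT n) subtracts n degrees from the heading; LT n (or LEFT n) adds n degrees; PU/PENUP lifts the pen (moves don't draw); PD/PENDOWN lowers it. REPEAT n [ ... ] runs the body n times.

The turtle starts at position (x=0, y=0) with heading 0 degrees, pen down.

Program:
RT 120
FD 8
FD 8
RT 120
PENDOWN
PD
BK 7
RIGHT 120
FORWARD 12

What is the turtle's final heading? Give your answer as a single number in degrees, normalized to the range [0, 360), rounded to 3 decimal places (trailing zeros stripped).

Answer: 0

Derivation:
Executing turtle program step by step:
Start: pos=(0,0), heading=0, pen down
RT 120: heading 0 -> 240
FD 8: (0,0) -> (-4,-6.928) [heading=240, draw]
FD 8: (-4,-6.928) -> (-8,-13.856) [heading=240, draw]
RT 120: heading 240 -> 120
PD: pen down
PD: pen down
BK 7: (-8,-13.856) -> (-4.5,-19.919) [heading=120, draw]
RT 120: heading 120 -> 0
FD 12: (-4.5,-19.919) -> (7.5,-19.919) [heading=0, draw]
Final: pos=(7.5,-19.919), heading=0, 4 segment(s) drawn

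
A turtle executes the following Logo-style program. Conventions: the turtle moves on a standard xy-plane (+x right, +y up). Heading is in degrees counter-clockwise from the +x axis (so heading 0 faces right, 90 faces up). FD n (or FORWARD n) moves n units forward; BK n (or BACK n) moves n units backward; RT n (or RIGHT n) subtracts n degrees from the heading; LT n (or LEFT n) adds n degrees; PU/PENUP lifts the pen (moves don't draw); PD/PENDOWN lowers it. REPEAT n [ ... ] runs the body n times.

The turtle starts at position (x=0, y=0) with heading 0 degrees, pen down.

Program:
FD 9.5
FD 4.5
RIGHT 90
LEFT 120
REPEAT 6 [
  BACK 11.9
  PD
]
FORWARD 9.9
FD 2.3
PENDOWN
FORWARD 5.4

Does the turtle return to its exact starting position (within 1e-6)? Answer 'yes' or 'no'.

Answer: no

Derivation:
Executing turtle program step by step:
Start: pos=(0,0), heading=0, pen down
FD 9.5: (0,0) -> (9.5,0) [heading=0, draw]
FD 4.5: (9.5,0) -> (14,0) [heading=0, draw]
RT 90: heading 0 -> 270
LT 120: heading 270 -> 30
REPEAT 6 [
  -- iteration 1/6 --
  BK 11.9: (14,0) -> (3.694,-5.95) [heading=30, draw]
  PD: pen down
  -- iteration 2/6 --
  BK 11.9: (3.694,-5.95) -> (-6.611,-11.9) [heading=30, draw]
  PD: pen down
  -- iteration 3/6 --
  BK 11.9: (-6.611,-11.9) -> (-16.917,-17.85) [heading=30, draw]
  PD: pen down
  -- iteration 4/6 --
  BK 11.9: (-16.917,-17.85) -> (-27.223,-23.8) [heading=30, draw]
  PD: pen down
  -- iteration 5/6 --
  BK 11.9: (-27.223,-23.8) -> (-37.529,-29.75) [heading=30, draw]
  PD: pen down
  -- iteration 6/6 --
  BK 11.9: (-37.529,-29.75) -> (-47.834,-35.7) [heading=30, draw]
  PD: pen down
]
FD 9.9: (-47.834,-35.7) -> (-39.261,-30.75) [heading=30, draw]
FD 2.3: (-39.261,-30.75) -> (-37.269,-29.6) [heading=30, draw]
PD: pen down
FD 5.4: (-37.269,-29.6) -> (-32.592,-26.9) [heading=30, draw]
Final: pos=(-32.592,-26.9), heading=30, 11 segment(s) drawn

Start position: (0, 0)
Final position: (-32.592, -26.9)
Distance = 42.259; >= 1e-6 -> NOT closed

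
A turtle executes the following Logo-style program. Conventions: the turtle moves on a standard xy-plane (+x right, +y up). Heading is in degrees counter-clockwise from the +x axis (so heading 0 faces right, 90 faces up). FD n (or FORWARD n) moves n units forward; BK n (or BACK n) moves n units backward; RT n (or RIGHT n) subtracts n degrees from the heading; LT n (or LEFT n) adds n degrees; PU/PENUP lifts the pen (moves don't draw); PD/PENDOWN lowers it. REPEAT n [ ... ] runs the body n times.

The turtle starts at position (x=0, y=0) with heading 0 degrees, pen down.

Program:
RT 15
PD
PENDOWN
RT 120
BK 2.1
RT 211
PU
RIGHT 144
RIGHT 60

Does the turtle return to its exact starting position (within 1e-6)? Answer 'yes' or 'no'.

Executing turtle program step by step:
Start: pos=(0,0), heading=0, pen down
RT 15: heading 0 -> 345
PD: pen down
PD: pen down
RT 120: heading 345 -> 225
BK 2.1: (0,0) -> (1.485,1.485) [heading=225, draw]
RT 211: heading 225 -> 14
PU: pen up
RT 144: heading 14 -> 230
RT 60: heading 230 -> 170
Final: pos=(1.485,1.485), heading=170, 1 segment(s) drawn

Start position: (0, 0)
Final position: (1.485, 1.485)
Distance = 2.1; >= 1e-6 -> NOT closed

Answer: no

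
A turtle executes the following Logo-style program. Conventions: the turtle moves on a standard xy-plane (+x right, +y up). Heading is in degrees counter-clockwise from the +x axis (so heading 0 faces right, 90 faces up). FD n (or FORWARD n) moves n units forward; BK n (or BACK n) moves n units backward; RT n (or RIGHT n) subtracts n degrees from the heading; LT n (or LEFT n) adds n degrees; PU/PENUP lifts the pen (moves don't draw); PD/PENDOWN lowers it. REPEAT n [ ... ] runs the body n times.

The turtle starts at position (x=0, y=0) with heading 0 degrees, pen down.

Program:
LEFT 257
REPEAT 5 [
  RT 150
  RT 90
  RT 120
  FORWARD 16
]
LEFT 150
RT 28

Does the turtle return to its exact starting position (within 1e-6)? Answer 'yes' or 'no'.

Executing turtle program step by step:
Start: pos=(0,0), heading=0, pen down
LT 257: heading 0 -> 257
REPEAT 5 [
  -- iteration 1/5 --
  RT 150: heading 257 -> 107
  RT 90: heading 107 -> 17
  RT 120: heading 17 -> 257
  FD 16: (0,0) -> (-3.599,-15.59) [heading=257, draw]
  -- iteration 2/5 --
  RT 150: heading 257 -> 107
  RT 90: heading 107 -> 17
  RT 120: heading 17 -> 257
  FD 16: (-3.599,-15.59) -> (-7.198,-31.18) [heading=257, draw]
  -- iteration 3/5 --
  RT 150: heading 257 -> 107
  RT 90: heading 107 -> 17
  RT 120: heading 17 -> 257
  FD 16: (-7.198,-31.18) -> (-10.798,-46.77) [heading=257, draw]
  -- iteration 4/5 --
  RT 150: heading 257 -> 107
  RT 90: heading 107 -> 17
  RT 120: heading 17 -> 257
  FD 16: (-10.798,-46.77) -> (-14.397,-62.36) [heading=257, draw]
  -- iteration 5/5 --
  RT 150: heading 257 -> 107
  RT 90: heading 107 -> 17
  RT 120: heading 17 -> 257
  FD 16: (-14.397,-62.36) -> (-17.996,-77.95) [heading=257, draw]
]
LT 150: heading 257 -> 47
RT 28: heading 47 -> 19
Final: pos=(-17.996,-77.95), heading=19, 5 segment(s) drawn

Start position: (0, 0)
Final position: (-17.996, -77.95)
Distance = 80; >= 1e-6 -> NOT closed

Answer: no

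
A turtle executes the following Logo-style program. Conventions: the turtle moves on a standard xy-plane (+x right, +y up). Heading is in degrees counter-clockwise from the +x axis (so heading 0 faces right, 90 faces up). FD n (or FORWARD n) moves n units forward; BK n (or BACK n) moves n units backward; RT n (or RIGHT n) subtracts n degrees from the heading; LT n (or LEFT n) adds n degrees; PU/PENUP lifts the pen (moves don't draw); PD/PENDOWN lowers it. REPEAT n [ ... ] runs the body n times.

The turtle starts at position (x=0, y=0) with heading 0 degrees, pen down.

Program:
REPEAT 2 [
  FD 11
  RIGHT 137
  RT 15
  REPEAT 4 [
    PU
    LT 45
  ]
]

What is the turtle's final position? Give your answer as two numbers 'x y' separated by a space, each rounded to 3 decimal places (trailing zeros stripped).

Answer: 20.712 5.164

Derivation:
Executing turtle program step by step:
Start: pos=(0,0), heading=0, pen down
REPEAT 2 [
  -- iteration 1/2 --
  FD 11: (0,0) -> (11,0) [heading=0, draw]
  RT 137: heading 0 -> 223
  RT 15: heading 223 -> 208
  REPEAT 4 [
    -- iteration 1/4 --
    PU: pen up
    LT 45: heading 208 -> 253
    -- iteration 2/4 --
    PU: pen up
    LT 45: heading 253 -> 298
    -- iteration 3/4 --
    PU: pen up
    LT 45: heading 298 -> 343
    -- iteration 4/4 --
    PU: pen up
    LT 45: heading 343 -> 28
  ]
  -- iteration 2/2 --
  FD 11: (11,0) -> (20.712,5.164) [heading=28, move]
  RT 137: heading 28 -> 251
  RT 15: heading 251 -> 236
  REPEAT 4 [
    -- iteration 1/4 --
    PU: pen up
    LT 45: heading 236 -> 281
    -- iteration 2/4 --
    PU: pen up
    LT 45: heading 281 -> 326
    -- iteration 3/4 --
    PU: pen up
    LT 45: heading 326 -> 11
    -- iteration 4/4 --
    PU: pen up
    LT 45: heading 11 -> 56
  ]
]
Final: pos=(20.712,5.164), heading=56, 1 segment(s) drawn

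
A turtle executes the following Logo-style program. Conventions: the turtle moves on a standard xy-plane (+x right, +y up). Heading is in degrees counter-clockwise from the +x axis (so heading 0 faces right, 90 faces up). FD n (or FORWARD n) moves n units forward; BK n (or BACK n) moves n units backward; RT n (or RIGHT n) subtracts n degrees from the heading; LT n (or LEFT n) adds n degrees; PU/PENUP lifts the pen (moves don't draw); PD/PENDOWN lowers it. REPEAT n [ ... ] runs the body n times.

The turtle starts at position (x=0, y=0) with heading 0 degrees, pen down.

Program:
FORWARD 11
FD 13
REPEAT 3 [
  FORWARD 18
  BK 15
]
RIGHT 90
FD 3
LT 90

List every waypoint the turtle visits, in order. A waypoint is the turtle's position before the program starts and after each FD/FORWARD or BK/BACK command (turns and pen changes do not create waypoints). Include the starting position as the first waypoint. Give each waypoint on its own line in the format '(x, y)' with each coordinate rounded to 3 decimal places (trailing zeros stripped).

Executing turtle program step by step:
Start: pos=(0,0), heading=0, pen down
FD 11: (0,0) -> (11,0) [heading=0, draw]
FD 13: (11,0) -> (24,0) [heading=0, draw]
REPEAT 3 [
  -- iteration 1/3 --
  FD 18: (24,0) -> (42,0) [heading=0, draw]
  BK 15: (42,0) -> (27,0) [heading=0, draw]
  -- iteration 2/3 --
  FD 18: (27,0) -> (45,0) [heading=0, draw]
  BK 15: (45,0) -> (30,0) [heading=0, draw]
  -- iteration 3/3 --
  FD 18: (30,0) -> (48,0) [heading=0, draw]
  BK 15: (48,0) -> (33,0) [heading=0, draw]
]
RT 90: heading 0 -> 270
FD 3: (33,0) -> (33,-3) [heading=270, draw]
LT 90: heading 270 -> 0
Final: pos=(33,-3), heading=0, 9 segment(s) drawn
Waypoints (10 total):
(0, 0)
(11, 0)
(24, 0)
(42, 0)
(27, 0)
(45, 0)
(30, 0)
(48, 0)
(33, 0)
(33, -3)

Answer: (0, 0)
(11, 0)
(24, 0)
(42, 0)
(27, 0)
(45, 0)
(30, 0)
(48, 0)
(33, 0)
(33, -3)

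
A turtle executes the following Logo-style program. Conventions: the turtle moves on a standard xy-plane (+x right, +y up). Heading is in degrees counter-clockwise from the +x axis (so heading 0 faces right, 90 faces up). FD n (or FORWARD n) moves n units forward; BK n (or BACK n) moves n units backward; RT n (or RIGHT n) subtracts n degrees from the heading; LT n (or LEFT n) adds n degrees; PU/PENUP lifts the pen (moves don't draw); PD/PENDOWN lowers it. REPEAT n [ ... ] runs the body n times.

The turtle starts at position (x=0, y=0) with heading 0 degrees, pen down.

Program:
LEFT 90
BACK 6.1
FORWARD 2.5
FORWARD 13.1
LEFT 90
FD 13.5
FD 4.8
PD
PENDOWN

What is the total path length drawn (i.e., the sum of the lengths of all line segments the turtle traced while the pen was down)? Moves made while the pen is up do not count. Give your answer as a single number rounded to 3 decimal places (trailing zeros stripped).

Executing turtle program step by step:
Start: pos=(0,0), heading=0, pen down
LT 90: heading 0 -> 90
BK 6.1: (0,0) -> (0,-6.1) [heading=90, draw]
FD 2.5: (0,-6.1) -> (0,-3.6) [heading=90, draw]
FD 13.1: (0,-3.6) -> (0,9.5) [heading=90, draw]
LT 90: heading 90 -> 180
FD 13.5: (0,9.5) -> (-13.5,9.5) [heading=180, draw]
FD 4.8: (-13.5,9.5) -> (-18.3,9.5) [heading=180, draw]
PD: pen down
PD: pen down
Final: pos=(-18.3,9.5), heading=180, 5 segment(s) drawn

Segment lengths:
  seg 1: (0,0) -> (0,-6.1), length = 6.1
  seg 2: (0,-6.1) -> (0,-3.6), length = 2.5
  seg 3: (0,-3.6) -> (0,9.5), length = 13.1
  seg 4: (0,9.5) -> (-13.5,9.5), length = 13.5
  seg 5: (-13.5,9.5) -> (-18.3,9.5), length = 4.8
Total = 40

Answer: 40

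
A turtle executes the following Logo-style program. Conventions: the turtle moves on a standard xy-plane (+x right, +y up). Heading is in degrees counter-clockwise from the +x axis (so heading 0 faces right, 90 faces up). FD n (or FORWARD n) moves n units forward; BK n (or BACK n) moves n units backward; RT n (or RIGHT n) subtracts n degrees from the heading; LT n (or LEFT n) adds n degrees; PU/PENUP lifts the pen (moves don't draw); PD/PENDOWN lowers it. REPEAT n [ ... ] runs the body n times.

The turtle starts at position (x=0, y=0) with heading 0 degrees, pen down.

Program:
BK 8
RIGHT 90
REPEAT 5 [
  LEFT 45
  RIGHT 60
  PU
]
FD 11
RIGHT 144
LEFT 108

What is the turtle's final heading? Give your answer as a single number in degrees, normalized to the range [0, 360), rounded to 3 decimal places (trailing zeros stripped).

Executing turtle program step by step:
Start: pos=(0,0), heading=0, pen down
BK 8: (0,0) -> (-8,0) [heading=0, draw]
RT 90: heading 0 -> 270
REPEAT 5 [
  -- iteration 1/5 --
  LT 45: heading 270 -> 315
  RT 60: heading 315 -> 255
  PU: pen up
  -- iteration 2/5 --
  LT 45: heading 255 -> 300
  RT 60: heading 300 -> 240
  PU: pen up
  -- iteration 3/5 --
  LT 45: heading 240 -> 285
  RT 60: heading 285 -> 225
  PU: pen up
  -- iteration 4/5 --
  LT 45: heading 225 -> 270
  RT 60: heading 270 -> 210
  PU: pen up
  -- iteration 5/5 --
  LT 45: heading 210 -> 255
  RT 60: heading 255 -> 195
  PU: pen up
]
FD 11: (-8,0) -> (-18.625,-2.847) [heading=195, move]
RT 144: heading 195 -> 51
LT 108: heading 51 -> 159
Final: pos=(-18.625,-2.847), heading=159, 1 segment(s) drawn

Answer: 159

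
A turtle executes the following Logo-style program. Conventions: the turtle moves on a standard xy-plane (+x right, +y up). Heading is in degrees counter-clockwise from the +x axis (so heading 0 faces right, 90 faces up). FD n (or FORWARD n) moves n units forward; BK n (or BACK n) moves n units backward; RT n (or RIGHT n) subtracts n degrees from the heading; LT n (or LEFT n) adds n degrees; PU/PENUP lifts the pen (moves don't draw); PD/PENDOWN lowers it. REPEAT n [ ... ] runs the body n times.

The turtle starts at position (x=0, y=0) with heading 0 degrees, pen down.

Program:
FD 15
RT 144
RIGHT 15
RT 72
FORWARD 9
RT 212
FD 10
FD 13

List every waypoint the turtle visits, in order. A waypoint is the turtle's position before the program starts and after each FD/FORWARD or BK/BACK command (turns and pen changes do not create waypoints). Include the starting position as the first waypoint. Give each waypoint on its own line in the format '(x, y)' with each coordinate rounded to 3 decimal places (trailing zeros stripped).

Executing turtle program step by step:
Start: pos=(0,0), heading=0, pen down
FD 15: (0,0) -> (15,0) [heading=0, draw]
RT 144: heading 0 -> 216
RT 15: heading 216 -> 201
RT 72: heading 201 -> 129
FD 9: (15,0) -> (9.336,6.994) [heading=129, draw]
RT 212: heading 129 -> 277
FD 10: (9.336,6.994) -> (10.555,-2.931) [heading=277, draw]
FD 13: (10.555,-2.931) -> (12.139,-15.834) [heading=277, draw]
Final: pos=(12.139,-15.834), heading=277, 4 segment(s) drawn
Waypoints (5 total):
(0, 0)
(15, 0)
(9.336, 6.994)
(10.555, -2.931)
(12.139, -15.834)

Answer: (0, 0)
(15, 0)
(9.336, 6.994)
(10.555, -2.931)
(12.139, -15.834)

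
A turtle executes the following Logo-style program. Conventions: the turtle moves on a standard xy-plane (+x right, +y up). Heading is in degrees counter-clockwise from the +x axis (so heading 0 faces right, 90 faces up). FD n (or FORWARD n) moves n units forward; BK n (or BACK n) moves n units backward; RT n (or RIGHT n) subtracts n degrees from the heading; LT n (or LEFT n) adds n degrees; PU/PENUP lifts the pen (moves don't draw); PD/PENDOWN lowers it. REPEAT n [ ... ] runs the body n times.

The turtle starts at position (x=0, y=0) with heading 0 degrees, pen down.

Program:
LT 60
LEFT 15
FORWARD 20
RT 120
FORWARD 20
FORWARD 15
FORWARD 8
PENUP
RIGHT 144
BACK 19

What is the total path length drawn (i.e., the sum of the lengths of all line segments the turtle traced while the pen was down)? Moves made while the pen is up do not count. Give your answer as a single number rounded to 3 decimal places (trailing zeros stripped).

Answer: 63

Derivation:
Executing turtle program step by step:
Start: pos=(0,0), heading=0, pen down
LT 60: heading 0 -> 60
LT 15: heading 60 -> 75
FD 20: (0,0) -> (5.176,19.319) [heading=75, draw]
RT 120: heading 75 -> 315
FD 20: (5.176,19.319) -> (19.319,5.176) [heading=315, draw]
FD 15: (19.319,5.176) -> (29.925,-5.43) [heading=315, draw]
FD 8: (29.925,-5.43) -> (35.582,-11.087) [heading=315, draw]
PU: pen up
RT 144: heading 315 -> 171
BK 19: (35.582,-11.087) -> (54.348,-14.059) [heading=171, move]
Final: pos=(54.348,-14.059), heading=171, 4 segment(s) drawn

Segment lengths:
  seg 1: (0,0) -> (5.176,19.319), length = 20
  seg 2: (5.176,19.319) -> (19.319,5.176), length = 20
  seg 3: (19.319,5.176) -> (29.925,-5.43), length = 15
  seg 4: (29.925,-5.43) -> (35.582,-11.087), length = 8
Total = 63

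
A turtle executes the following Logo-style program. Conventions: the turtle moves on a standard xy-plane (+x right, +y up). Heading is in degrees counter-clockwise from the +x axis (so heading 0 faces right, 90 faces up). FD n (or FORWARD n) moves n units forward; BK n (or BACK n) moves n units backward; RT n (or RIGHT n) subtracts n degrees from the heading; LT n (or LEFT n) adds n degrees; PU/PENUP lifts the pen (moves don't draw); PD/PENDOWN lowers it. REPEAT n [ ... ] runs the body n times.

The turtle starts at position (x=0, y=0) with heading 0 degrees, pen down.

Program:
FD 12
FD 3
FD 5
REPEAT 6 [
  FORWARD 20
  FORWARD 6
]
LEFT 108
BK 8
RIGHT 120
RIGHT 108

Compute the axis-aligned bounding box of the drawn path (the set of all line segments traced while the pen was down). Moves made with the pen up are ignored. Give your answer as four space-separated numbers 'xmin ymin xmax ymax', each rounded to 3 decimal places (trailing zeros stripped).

Executing turtle program step by step:
Start: pos=(0,0), heading=0, pen down
FD 12: (0,0) -> (12,0) [heading=0, draw]
FD 3: (12,0) -> (15,0) [heading=0, draw]
FD 5: (15,0) -> (20,0) [heading=0, draw]
REPEAT 6 [
  -- iteration 1/6 --
  FD 20: (20,0) -> (40,0) [heading=0, draw]
  FD 6: (40,0) -> (46,0) [heading=0, draw]
  -- iteration 2/6 --
  FD 20: (46,0) -> (66,0) [heading=0, draw]
  FD 6: (66,0) -> (72,0) [heading=0, draw]
  -- iteration 3/6 --
  FD 20: (72,0) -> (92,0) [heading=0, draw]
  FD 6: (92,0) -> (98,0) [heading=0, draw]
  -- iteration 4/6 --
  FD 20: (98,0) -> (118,0) [heading=0, draw]
  FD 6: (118,0) -> (124,0) [heading=0, draw]
  -- iteration 5/6 --
  FD 20: (124,0) -> (144,0) [heading=0, draw]
  FD 6: (144,0) -> (150,0) [heading=0, draw]
  -- iteration 6/6 --
  FD 20: (150,0) -> (170,0) [heading=0, draw]
  FD 6: (170,0) -> (176,0) [heading=0, draw]
]
LT 108: heading 0 -> 108
BK 8: (176,0) -> (178.472,-7.608) [heading=108, draw]
RT 120: heading 108 -> 348
RT 108: heading 348 -> 240
Final: pos=(178.472,-7.608), heading=240, 16 segment(s) drawn

Segment endpoints: x in {0, 12, 15, 20, 40, 46, 66, 72, 92, 98, 118, 124, 144, 150, 170, 176, 178.472}, y in {-7.608, 0}
xmin=0, ymin=-7.608, xmax=178.472, ymax=0

Answer: 0 -7.608 178.472 0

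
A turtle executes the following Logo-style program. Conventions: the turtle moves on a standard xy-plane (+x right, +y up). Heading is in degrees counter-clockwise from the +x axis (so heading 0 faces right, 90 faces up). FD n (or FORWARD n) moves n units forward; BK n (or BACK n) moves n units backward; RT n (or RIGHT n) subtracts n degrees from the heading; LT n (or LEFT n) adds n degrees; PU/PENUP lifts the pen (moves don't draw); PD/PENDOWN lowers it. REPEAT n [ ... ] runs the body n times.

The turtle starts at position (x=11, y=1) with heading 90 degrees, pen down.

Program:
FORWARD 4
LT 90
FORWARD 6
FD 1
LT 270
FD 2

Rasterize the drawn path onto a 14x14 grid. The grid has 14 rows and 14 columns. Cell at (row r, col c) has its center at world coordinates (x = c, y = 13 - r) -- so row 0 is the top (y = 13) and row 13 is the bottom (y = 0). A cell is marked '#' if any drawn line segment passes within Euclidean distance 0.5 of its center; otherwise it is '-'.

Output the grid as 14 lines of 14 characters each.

Answer: --------------
--------------
--------------
--------------
--------------
--------------
----#---------
----#---------
----########--
-----------#--
-----------#--
-----------#--
-----------#--
--------------

Derivation:
Segment 0: (11,1) -> (11,5)
Segment 1: (11,5) -> (5,5)
Segment 2: (5,5) -> (4,5)
Segment 3: (4,5) -> (4,7)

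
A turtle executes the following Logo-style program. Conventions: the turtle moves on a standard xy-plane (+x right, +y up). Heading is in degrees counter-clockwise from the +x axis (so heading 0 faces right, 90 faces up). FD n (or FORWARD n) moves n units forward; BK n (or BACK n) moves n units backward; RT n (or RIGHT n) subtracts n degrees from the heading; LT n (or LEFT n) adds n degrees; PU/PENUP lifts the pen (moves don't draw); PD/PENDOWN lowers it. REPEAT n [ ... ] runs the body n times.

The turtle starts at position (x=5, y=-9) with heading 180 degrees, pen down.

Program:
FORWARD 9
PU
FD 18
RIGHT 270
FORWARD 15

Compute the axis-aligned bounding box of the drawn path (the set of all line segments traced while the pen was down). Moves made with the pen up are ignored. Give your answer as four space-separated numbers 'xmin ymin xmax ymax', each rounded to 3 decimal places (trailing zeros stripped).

Executing turtle program step by step:
Start: pos=(5,-9), heading=180, pen down
FD 9: (5,-9) -> (-4,-9) [heading=180, draw]
PU: pen up
FD 18: (-4,-9) -> (-22,-9) [heading=180, move]
RT 270: heading 180 -> 270
FD 15: (-22,-9) -> (-22,-24) [heading=270, move]
Final: pos=(-22,-24), heading=270, 1 segment(s) drawn

Segment endpoints: x in {-4, 5}, y in {-9, -9}
xmin=-4, ymin=-9, xmax=5, ymax=-9

Answer: -4 -9 5 -9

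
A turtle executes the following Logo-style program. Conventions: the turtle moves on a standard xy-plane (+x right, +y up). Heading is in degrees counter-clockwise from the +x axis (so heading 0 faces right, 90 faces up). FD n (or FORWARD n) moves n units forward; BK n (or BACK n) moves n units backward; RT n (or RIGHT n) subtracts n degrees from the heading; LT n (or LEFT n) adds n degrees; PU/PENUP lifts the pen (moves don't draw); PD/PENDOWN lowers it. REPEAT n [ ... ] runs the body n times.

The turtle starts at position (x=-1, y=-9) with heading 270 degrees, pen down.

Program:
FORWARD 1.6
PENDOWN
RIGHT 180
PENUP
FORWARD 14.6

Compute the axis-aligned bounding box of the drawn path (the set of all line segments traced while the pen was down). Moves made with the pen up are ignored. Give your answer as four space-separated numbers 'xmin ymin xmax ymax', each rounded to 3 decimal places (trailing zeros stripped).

Answer: -1 -10.6 -1 -9

Derivation:
Executing turtle program step by step:
Start: pos=(-1,-9), heading=270, pen down
FD 1.6: (-1,-9) -> (-1,-10.6) [heading=270, draw]
PD: pen down
RT 180: heading 270 -> 90
PU: pen up
FD 14.6: (-1,-10.6) -> (-1,4) [heading=90, move]
Final: pos=(-1,4), heading=90, 1 segment(s) drawn

Segment endpoints: x in {-1, -1}, y in {-10.6, -9}
xmin=-1, ymin=-10.6, xmax=-1, ymax=-9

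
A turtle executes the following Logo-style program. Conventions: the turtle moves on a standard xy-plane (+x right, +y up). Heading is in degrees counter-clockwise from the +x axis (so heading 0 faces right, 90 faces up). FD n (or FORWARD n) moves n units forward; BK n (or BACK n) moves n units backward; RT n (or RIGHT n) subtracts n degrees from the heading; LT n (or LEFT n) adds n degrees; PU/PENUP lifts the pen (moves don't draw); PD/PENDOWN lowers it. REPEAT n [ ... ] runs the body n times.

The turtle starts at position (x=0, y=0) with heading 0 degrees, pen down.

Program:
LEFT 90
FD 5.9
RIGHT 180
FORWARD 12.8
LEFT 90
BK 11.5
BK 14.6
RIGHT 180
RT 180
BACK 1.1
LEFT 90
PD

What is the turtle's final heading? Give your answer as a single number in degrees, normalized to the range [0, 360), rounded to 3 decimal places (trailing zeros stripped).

Executing turtle program step by step:
Start: pos=(0,0), heading=0, pen down
LT 90: heading 0 -> 90
FD 5.9: (0,0) -> (0,5.9) [heading=90, draw]
RT 180: heading 90 -> 270
FD 12.8: (0,5.9) -> (0,-6.9) [heading=270, draw]
LT 90: heading 270 -> 0
BK 11.5: (0,-6.9) -> (-11.5,-6.9) [heading=0, draw]
BK 14.6: (-11.5,-6.9) -> (-26.1,-6.9) [heading=0, draw]
RT 180: heading 0 -> 180
RT 180: heading 180 -> 0
BK 1.1: (-26.1,-6.9) -> (-27.2,-6.9) [heading=0, draw]
LT 90: heading 0 -> 90
PD: pen down
Final: pos=(-27.2,-6.9), heading=90, 5 segment(s) drawn

Answer: 90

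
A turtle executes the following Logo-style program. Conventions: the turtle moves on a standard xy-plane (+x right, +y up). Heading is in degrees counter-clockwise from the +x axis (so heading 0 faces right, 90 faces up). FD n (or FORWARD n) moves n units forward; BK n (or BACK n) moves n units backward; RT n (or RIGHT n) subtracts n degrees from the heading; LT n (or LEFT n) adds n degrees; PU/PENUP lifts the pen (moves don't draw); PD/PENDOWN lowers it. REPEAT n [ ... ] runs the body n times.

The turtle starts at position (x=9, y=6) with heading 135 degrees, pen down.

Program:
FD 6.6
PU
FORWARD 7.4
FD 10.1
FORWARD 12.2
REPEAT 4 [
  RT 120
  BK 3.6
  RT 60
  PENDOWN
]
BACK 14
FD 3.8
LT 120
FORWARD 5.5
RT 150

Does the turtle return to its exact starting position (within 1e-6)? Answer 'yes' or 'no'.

Answer: no

Derivation:
Executing turtle program step by step:
Start: pos=(9,6), heading=135, pen down
FD 6.6: (9,6) -> (4.333,10.667) [heading=135, draw]
PU: pen up
FD 7.4: (4.333,10.667) -> (-0.899,15.899) [heading=135, move]
FD 10.1: (-0.899,15.899) -> (-8.041,23.041) [heading=135, move]
FD 12.2: (-8.041,23.041) -> (-16.668,31.668) [heading=135, move]
REPEAT 4 [
  -- iteration 1/4 --
  RT 120: heading 135 -> 15
  BK 3.6: (-16.668,31.668) -> (-20.145,30.736) [heading=15, move]
  RT 60: heading 15 -> 315
  PD: pen down
  -- iteration 2/4 --
  RT 120: heading 315 -> 195
  BK 3.6: (-20.145,30.736) -> (-16.668,31.668) [heading=195, draw]
  RT 60: heading 195 -> 135
  PD: pen down
  -- iteration 3/4 --
  RT 120: heading 135 -> 15
  BK 3.6: (-16.668,31.668) -> (-20.145,30.736) [heading=15, draw]
  RT 60: heading 15 -> 315
  PD: pen down
  -- iteration 4/4 --
  RT 120: heading 315 -> 195
  BK 3.6: (-20.145,30.736) -> (-16.668,31.668) [heading=195, draw]
  RT 60: heading 195 -> 135
  PD: pen down
]
BK 14: (-16.668,31.668) -> (-6.768,21.768) [heading=135, draw]
FD 3.8: (-6.768,21.768) -> (-9.455,24.455) [heading=135, draw]
LT 120: heading 135 -> 255
FD 5.5: (-9.455,24.455) -> (-10.879,19.143) [heading=255, draw]
RT 150: heading 255 -> 105
Final: pos=(-10.879,19.143), heading=105, 7 segment(s) drawn

Start position: (9, 6)
Final position: (-10.879, 19.143)
Distance = 23.831; >= 1e-6 -> NOT closed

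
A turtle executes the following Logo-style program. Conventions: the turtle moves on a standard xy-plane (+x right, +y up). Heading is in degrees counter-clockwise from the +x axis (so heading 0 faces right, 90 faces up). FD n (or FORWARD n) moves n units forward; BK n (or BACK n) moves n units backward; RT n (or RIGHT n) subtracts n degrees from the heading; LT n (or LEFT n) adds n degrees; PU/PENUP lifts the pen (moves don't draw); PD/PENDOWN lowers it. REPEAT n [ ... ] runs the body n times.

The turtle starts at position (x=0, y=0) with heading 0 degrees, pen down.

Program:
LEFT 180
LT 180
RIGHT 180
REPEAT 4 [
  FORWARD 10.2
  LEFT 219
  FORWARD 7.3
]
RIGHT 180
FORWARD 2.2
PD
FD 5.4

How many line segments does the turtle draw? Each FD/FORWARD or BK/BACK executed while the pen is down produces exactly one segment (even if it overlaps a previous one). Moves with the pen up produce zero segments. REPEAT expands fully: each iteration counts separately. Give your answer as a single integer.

Answer: 10

Derivation:
Executing turtle program step by step:
Start: pos=(0,0), heading=0, pen down
LT 180: heading 0 -> 180
LT 180: heading 180 -> 0
RT 180: heading 0 -> 180
REPEAT 4 [
  -- iteration 1/4 --
  FD 10.2: (0,0) -> (-10.2,0) [heading=180, draw]
  LT 219: heading 180 -> 39
  FD 7.3: (-10.2,0) -> (-4.527,4.594) [heading=39, draw]
  -- iteration 2/4 --
  FD 10.2: (-4.527,4.594) -> (3.4,11.013) [heading=39, draw]
  LT 219: heading 39 -> 258
  FD 7.3: (3.4,11.013) -> (1.882,3.873) [heading=258, draw]
  -- iteration 3/4 --
  FD 10.2: (1.882,3.873) -> (-0.238,-6.104) [heading=258, draw]
  LT 219: heading 258 -> 117
  FD 7.3: (-0.238,-6.104) -> (-3.553,0.4) [heading=117, draw]
  -- iteration 4/4 --
  FD 10.2: (-3.553,0.4) -> (-8.183,9.488) [heading=117, draw]
  LT 219: heading 117 -> 336
  FD 7.3: (-8.183,9.488) -> (-1.514,6.519) [heading=336, draw]
]
RT 180: heading 336 -> 156
FD 2.2: (-1.514,6.519) -> (-3.524,7.414) [heading=156, draw]
PD: pen down
FD 5.4: (-3.524,7.414) -> (-8.457,9.61) [heading=156, draw]
Final: pos=(-8.457,9.61), heading=156, 10 segment(s) drawn
Segments drawn: 10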